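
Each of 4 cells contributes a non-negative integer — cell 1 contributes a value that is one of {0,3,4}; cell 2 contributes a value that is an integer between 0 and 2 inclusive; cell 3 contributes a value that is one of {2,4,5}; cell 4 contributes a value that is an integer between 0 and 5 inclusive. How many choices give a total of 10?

22

The generating function for the choices is (1 + x^3 + x^4)·(1 + x + x^2)·(x^2 + x^4 + x^5)·(1 + x + x^2 + x^3 + x^4 + x^5); the count is [x^10].
(1 + x^3 + x^4) has coefficients 1,0,0,1,1 for degrees 0…4.
(1 + x + x^2) has coefficients 1,1,1,0,0,0,0,0,0,0,0 for degrees 0…10.
Multiplying by (x^2 + x^4 + x^5) gives running coefficients 0,0,1,1,2,2,2,1,0,0,0 for degrees 0…10.
Finally multiplying by (1 + x + x^2 + x^3 + x^4 + x^5), the product of all factors after the first has coefficients 0,0,1,2,4,6,8,9,8,7,5 for degrees 0…10.
[x^10] = 1·5 + 1·9 + 1·8 = 22.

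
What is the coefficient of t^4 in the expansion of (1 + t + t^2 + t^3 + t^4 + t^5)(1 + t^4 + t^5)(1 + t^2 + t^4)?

(1 + t + t^2 + t^3 + t^4 + t^5) has coefficients 1,1,1,1,1 for degrees 0…4.
(1 + t^4 + t^5) has coefficients 1,0,0,0,1 for degrees 0…4.
Finally multiplying by (1 + t^2 + t^4), the product of all factors after the first has coefficients 1,0,1,0,2 for degrees 0…4.
[t^4] = 1·2 + 1·0 + 1·1 + 1·0 + 1·1 = 4.

4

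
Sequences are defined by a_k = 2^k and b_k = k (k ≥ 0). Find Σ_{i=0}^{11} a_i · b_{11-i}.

4083

Write out a_i and b_{11-i} for i = 0,…,11 and sum the products.
Σ = 1·11 + 2·10 + 4·9 + 8·8 + 16·7 + 32·6 + 64·5 + 128·4 + 256·3 + 512·2 + 1024·1 + 2048·0 = 4083.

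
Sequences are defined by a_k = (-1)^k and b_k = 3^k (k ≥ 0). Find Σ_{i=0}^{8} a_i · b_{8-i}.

The convolution is the x^8 coefficient of A(x)B(x).
Σ = 1·6561 − 1·2187 + 1·729 − 1·243 + 1·81 − 1·27 + 1·9 − 1·3 + 1·1 = 4921.

4921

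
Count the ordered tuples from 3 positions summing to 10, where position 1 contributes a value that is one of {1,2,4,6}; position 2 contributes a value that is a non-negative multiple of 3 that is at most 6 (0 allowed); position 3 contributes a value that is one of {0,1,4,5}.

4

The generating function for the choices is (q + q² + q⁴ + q⁶)·(1 + q³ + q⁶)·(1 + q + q⁴ + q⁵); the count is [q¹⁰].
(q + q² + q⁴ + q⁶) has coefficients 0,1,1,0,1,0,1 for degrees 0…6.
(1 + q³ + q⁶) has coefficients 1,0,0,1,0,0,1,0,0,0,0 for degrees 0…10.
Finally multiplying by (1 + q + q⁴ + q⁵), the product of all factors after the first has coefficients 1,1,0,1,2,1,1,2,1,0,1 for degrees 0…10.
[q¹⁰] = 1·0 + 1·1 + 1·1 + 1·2 = 4.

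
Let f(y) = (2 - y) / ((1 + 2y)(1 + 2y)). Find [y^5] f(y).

-464

The denominator gives the recurrence a_n = −4a_(n−1) − 4a_(n−2) for n ≥ 2; the numerator fixes a_0 = 2, a_1 = -9.
Iterating: 2, -9, 28, -76, 192, -464, so a_5 = -464.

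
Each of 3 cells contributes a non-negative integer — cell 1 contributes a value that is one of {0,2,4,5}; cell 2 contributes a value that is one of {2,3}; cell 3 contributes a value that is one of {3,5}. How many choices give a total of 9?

2

The generating function for the choices is (1 + y^2 + y^4 + y^5)·(y^2 + y^3)·(y^3 + y^5); the count is [y^9].
(1 + y^2 + y^4 + y^5) has coefficients 1,0,1,0,1,1 for degrees 0…5.
(y^2 + y^3) has coefficients 0,0,1,1,0,0,0,0,0,0 for degrees 0…9.
Finally multiplying by (y^3 + y^5), the product of all factors after the first has coefficients 0,0,0,0,0,1,1,1,1,0 for degrees 0…9.
[y^9] = 1·0 + 1·1 + 1·1 + 1·0 = 2.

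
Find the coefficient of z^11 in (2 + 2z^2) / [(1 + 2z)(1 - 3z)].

234148

The denominator gives the recurrence a_n = a_(n−1) + 6a_(n−2) for n ≥ 3; the numerator fixes a_0 = 2, a_1 = 2, a_2 = 16.
Iterating: 2, 2, 16, 28, 124, 292, 1036, 2788, 9004, 25732, 79756, 234148, so a_11 = 234148.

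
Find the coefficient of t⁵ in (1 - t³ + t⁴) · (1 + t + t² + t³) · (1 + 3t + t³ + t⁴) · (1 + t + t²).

8

(1 - t³ + t⁴) has coefficients 1,0,0,-1,1 for degrees 0…4.
(1 + t + t² + t³) has coefficients 1,1,1,1,0,0 for degrees 0…5.
Multiplying by (1 + 3t + t³ + t⁴) gives running coefficients 1,4,4,5,5,2 for degrees 0…5.
Finally multiplying by (1 + t + t²), the product of all factors after the first has coefficients 1,5,9,13,14,12 for degrees 0…5.
[t⁵] = 1·12 − 1·9 + 1·5 = 8.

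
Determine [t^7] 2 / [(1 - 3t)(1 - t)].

6560

The denominator gives the recurrence a_n = 4a_(n−1) − 3a_(n−2) for n ≥ 2; the numerator fixes a_0 = 2, a_1 = 8.
Iterating: 2, 8, 26, 80, 242, 728, 2186, 6560, so a_7 = 6560.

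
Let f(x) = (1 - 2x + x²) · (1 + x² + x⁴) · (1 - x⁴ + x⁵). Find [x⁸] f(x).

-4

(1 - 2x + x²) has coefficients 1,-2,1 for degrees 0…2.
(1 + x² + x⁴) has coefficients 1,0,1,0,1,0,0,0,0 for degrees 0…8.
Finally multiplying by (1 - x⁴ + x⁵), the product of all factors after the first has coefficients 1,0,1,0,0,1,-1,1,-1 for degrees 0…8.
[x⁸] = 1·(-1) − 2·1 + 1·(-1) = -4.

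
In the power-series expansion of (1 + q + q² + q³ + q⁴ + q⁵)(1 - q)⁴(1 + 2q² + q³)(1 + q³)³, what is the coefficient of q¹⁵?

(1 + q + q² + q³ + q⁴ + q⁵) has coefficients 1,1,1,1,1,1 for degrees 0…5.
(1 - q)⁴ has coefficients 1,-4,6,-4,1,0,0,0,0,0,0,0,0,0,0,0 for degrees 0…15.
Multiplying by (1 + 2q² + q³) gives running coefficients 1,-4,8,-11,9,-2,-2,1,0,0,0,0,0,0,0,0 for degrees 0…15.
Finally multiplying by (1 + q³)³, the product of all factors after the first has coefficients 1,-4,8,-8,-3,22,-32,16,18,-38,26,2,-17,12,-2,-2 for degrees 0…15.
[q¹⁵] = 1·(-2) + 1·(-2) + 1·12 + 1·(-17) + 1·2 + 1·26 = 19.

19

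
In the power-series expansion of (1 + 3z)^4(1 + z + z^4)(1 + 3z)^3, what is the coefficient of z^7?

(1 + 3z)^4 has coefficients 1,12,54,108,81 for degrees 0…4.
(1 + z + z^4) has coefficients 1,1,0,0,1,0,0,0 for degrees 0…7.
Finally multiplying by (1 + 3z)^3, the product of all factors after the first has coefficients 1,10,36,54,28,9,27,27 for degrees 0…7.
[z^7] = 1·27 + 12·27 + 54·9 + 108·28 + 81·54 = 8235.

8235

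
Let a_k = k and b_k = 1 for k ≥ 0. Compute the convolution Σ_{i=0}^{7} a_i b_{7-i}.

Write out a_i and b_{7-i} for i = 0,…,7 and sum the products.
Σ = 0·1 + 1·1 + 2·1 + 3·1 + 4·1 + 5·1 + 6·1 + 7·1 = 28.

28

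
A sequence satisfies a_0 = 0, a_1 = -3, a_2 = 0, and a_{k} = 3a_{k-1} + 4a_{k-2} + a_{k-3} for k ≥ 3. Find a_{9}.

-44058

The ordinary generating function has denominator 1 - 3z - 4z^2 - z^3.
Iterating the recurrence: a_0,…,a_{9} = 0, -3, 0, -12, -39, -165, -663, -2688, -10881, -44058.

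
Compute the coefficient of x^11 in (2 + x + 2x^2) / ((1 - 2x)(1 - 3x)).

1345839

The denominator gives the recurrence a_n = 5a_(n−1) − 6a_(n−2) for n ≥ 3; the numerator fixes a_0 = 2, a_1 = 11, a_2 = 45.
Iterating: 2, 11, 45, 159, 525, 1671, 5205, 15999, 48765, 147831, 446565, 1345839, so a_11 = 1345839.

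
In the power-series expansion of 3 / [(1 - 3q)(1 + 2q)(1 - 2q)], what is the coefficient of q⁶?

3783

Partial fractions give a closed form: a_n = (27/5)·3^n + (3/5)·(-2)^n + (-3)·2^n.
At n = 6: a_6 = 3783.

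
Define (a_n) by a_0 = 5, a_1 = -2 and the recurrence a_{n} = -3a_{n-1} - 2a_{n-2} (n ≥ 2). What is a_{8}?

The ordinary generating function has denominator 1 + 3y + 2y^2.
Iterating the recurrence: a_0,…,a_{8} = 5, -2, -4, 16, -40, 88, -184, 376, -760.

-760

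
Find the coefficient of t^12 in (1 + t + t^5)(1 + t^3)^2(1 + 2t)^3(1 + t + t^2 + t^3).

87

(1 + t + t^5) has coefficients 1,1,0,0,0,1 for degrees 0…5.
(1 + t^3)^2 has coefficients 1,0,0,2,0,0,1,0,0,0,0,0,0 for degrees 0…12.
Multiplying by (1 + 2t)^3 gives running coefficients 1,6,12,10,12,24,17,6,12,8,0,0,0 for degrees 0…12.
Finally multiplying by (1 + t + t^2 + t^3), the product of all factors after the first has coefficients 1,7,19,29,40,58,63,59,59,43,26,20,8 for degrees 0…12.
[t^12] = 1·8 + 1·20 + 1·59 = 87.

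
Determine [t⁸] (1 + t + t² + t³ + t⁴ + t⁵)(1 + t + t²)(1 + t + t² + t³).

6

(1 + t + t² + t³ + t⁴ + t⁵) has coefficients 1,1,1,1,1,1 for degrees 0…5.
(1 + t + t²) has coefficients 1,1,1,0,0,0,0,0,0 for degrees 0…8.
Finally multiplying by (1 + t + t² + t³), the product of all factors after the first has coefficients 1,2,3,3,2,1,0,0,0 for degrees 0…8.
[t⁸] = 1·0 + 1·0 + 1·0 + 1·1 + 1·2 + 1·3 = 6.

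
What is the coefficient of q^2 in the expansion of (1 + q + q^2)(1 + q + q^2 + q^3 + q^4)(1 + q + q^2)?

6

(1 + q + q^2) has coefficients 1,1,1 for degrees 0…2.
(1 + q + q^2 + q^3 + q^4) has coefficients 1,1,1 for degrees 0…2.
Finally multiplying by (1 + q + q^2), the product of all factors after the first has coefficients 1,2,3 for degrees 0…2.
[q^2] = 1·3 + 1·2 + 1·1 = 6.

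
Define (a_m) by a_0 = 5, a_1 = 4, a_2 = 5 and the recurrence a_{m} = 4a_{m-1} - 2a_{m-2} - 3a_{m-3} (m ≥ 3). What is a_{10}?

-46690

The ordinary generating function has denominator 1 - 4x + 2x^2 + 3x^3.
Iterating the recurrence: a_0,…,a_{10} = 5, 4, 5, -3, -34, -145, -503, -1620, -5039, -15407, -46690.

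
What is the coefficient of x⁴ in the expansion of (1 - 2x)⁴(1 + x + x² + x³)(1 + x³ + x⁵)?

(1 - 2x)⁴ has coefficients 1,-8,24,-32,16 for degrees 0…4.
(1 + x + x² + x³) has coefficients 1,1,1,1,0 for degrees 0…4.
Finally multiplying by (1 + x³ + x⁵), the product of all factors after the first has coefficients 1,1,1,2,1 for degrees 0…4.
[x⁴] = 1·1 − 8·2 + 24·1 − 32·1 + 16·1 = -7.

-7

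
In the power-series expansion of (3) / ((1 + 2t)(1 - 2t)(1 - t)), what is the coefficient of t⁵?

63

The denominator gives the recurrence a_n = a_(n−1) + 4a_(n−2) − 4a_(n−3) for n ≥ 3; the numerator fixes a_0 = 3, a_1 = 3, a_2 = 15.
Iterating: 3, 3, 15, 15, 63, 63, so a_5 = 63.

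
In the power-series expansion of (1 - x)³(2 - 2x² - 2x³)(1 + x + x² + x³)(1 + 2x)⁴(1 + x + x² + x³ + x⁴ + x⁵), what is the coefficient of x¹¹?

(1 - x)³ has coefficients 1,-3,3,-1 for degrees 0…3.
(2 - 2x² - 2x³) has coefficients 2,0,-2,-2,0,0,0,0,0,0,0,0 for degrees 0…11.
Multiplying by (1 + x + x² + x³) gives running coefficients 2,2,0,-2,-4,-4,-2,0,0,0,0,0 for degrees 0…11.
Multiplying by (1 + 2x)⁴ gives running coefficients 2,18,64,110,76,-52,-194,-272,-240,-128,-32,0 for degrees 0…11.
Finally multiplying by (1 + x + x² + x³ + x⁴ + x⁵), the product of all factors after the first has coefficients 2,20,84,194,270,218,22,-268,-572,-810,-918,-866 for degrees 0…11.
[x¹¹] = 1·(-866) − 3·(-918) + 3·(-810) − 1·(-572) = 30.

30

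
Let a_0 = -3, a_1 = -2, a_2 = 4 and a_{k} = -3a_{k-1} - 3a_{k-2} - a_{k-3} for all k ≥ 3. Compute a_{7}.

31

The ordinary generating function has denominator 1 + 3q + 3q^2 + q^3.
Iterating the recurrence: a_0,…,a_{7} = -3, -2, 4, -3, -1, 8, -18, 31.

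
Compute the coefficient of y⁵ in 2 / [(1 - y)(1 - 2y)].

The denominator gives the recurrence a_n = 3a_(n−1) − 2a_(n−2) for n ≥ 2; the numerator fixes a_0 = 2, a_1 = 6.
Iterating: 2, 6, 14, 30, 62, 126, so a_5 = 126.

126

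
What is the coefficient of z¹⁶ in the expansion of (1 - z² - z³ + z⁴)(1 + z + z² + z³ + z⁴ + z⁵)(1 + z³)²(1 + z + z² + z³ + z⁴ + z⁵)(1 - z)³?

-4

(1 - z² - z³ + z⁴) has coefficients 1,0,-1,-1,1 for degrees 0…4.
(1 + z + z² + z³ + z⁴ + z⁵) has coefficients 1,1,1,1,1,1,0,0,0,0,0,0,0,0,0,0,0 for degrees 0…16.
Multiplying by (1 + z³)² gives running coefficients 1,1,1,3,3,3,3,3,3,1,1,1,0,0,0,0,0 for degrees 0…16.
Multiplying by (1 + z + z² + z³ + z⁴ + z⁵) gives running coefficients 1,2,3,6,9,12,14,16,18,16,14,12,9,6,3,2,1 for degrees 0…16.
Finally multiplying by (1 - z)³, the product of all factors after the first has coefficients 1,-1,0,2,-2,0,-1,1,0,-4,4,0,-1,1,0,2,-2 for degrees 0…16.
[z¹⁶] = 1·(-2) − 1·0 − 1·1 + 1·(-1) = -4.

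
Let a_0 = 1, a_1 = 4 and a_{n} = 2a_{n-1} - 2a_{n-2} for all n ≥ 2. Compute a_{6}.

The ordinary generating function has denominator 1 - 2x + 2x^2.
Iterating the recurrence: a_0,…,a_{6} = 1, 4, 6, 4, -4, -16, -24.

-24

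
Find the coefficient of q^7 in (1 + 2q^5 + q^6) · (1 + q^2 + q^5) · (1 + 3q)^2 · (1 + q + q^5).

(1 + 2q^5 + q^6) has coefficients 1,0,0,0,0,2,1 for degrees 0…6.
(1 + q^2 + q^5) has coefficients 1,0,1,0,0,1,0,0 for degrees 0…7.
Multiplying by (1 + 3q)^2 gives running coefficients 1,6,10,6,9,1,6,9 for degrees 0…7.
Finally multiplying by (1 + q + q^5), the product of all factors after the first has coefficients 1,7,16,16,15,11,13,25 for degrees 0…7.
[q^7] = 1·25 + 2·16 + 1·7 = 64.

64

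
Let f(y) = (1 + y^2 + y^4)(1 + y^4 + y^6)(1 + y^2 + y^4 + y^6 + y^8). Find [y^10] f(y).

8

(1 + y^2 + y^4) has coefficients 1,0,1,0,1 for degrees 0…4.
(1 + y^4 + y^6) has coefficients 1,0,0,0,1,0,1,0,0,0,0 for degrees 0…10.
Finally multiplying by (1 + y^2 + y^4 + y^6 + y^8), the product of all factors after the first has coefficients 1,0,1,0,2,0,3,0,3,0,2 for degrees 0…10.
[y^10] = 1·2 + 1·3 + 1·3 = 8.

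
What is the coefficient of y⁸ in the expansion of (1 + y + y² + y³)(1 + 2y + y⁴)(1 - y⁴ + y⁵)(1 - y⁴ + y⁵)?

1

(1 + y + y² + y³) has coefficients 1,1,1,1 for degrees 0…3.
(1 + 2y + y⁴) has coefficients 1,2,0,0,1,0,0,0,0 for degrees 0…8.
Multiplying by (1 - y⁴ + y⁵) gives running coefficients 1,2,0,0,0,-1,2,0,-1 for degrees 0…8.
Finally multiplying by (1 - y⁴ + y⁵), the product of all factors after the first has coefficients 1,2,0,0,-1,-2,4,0,-1 for degrees 0…8.
[y⁸] = 1·(-1) + 1·0 + 1·4 + 1·(-2) = 1.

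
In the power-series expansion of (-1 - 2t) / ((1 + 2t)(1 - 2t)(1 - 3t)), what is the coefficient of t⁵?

Partial fractions give a closed form: a_n = (2)·2^n + (-3)·3^n.
At n = 5: a_5 = -665.

-665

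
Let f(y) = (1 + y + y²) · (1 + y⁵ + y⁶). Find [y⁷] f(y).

2

(1 + y + y²) has coefficients 1,1,1 for degrees 0…2.
(1 + y⁵ + y⁶) has coefficients 1,0,0,0,0,1,1,0 for degrees 0…7.
[y⁷] = 1·0 + 1·1 + 1·1 = 2.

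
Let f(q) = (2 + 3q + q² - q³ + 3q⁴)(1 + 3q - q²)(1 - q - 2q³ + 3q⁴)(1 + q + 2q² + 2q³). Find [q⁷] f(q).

35

(2 + 3q + q² - q³ + 3q⁴) has coefficients 2,3,1,-1,3 for degrees 0…4.
(1 + 3q - q²) has coefficients 1,3,-1,0,0,0,0,0 for degrees 0…7.
Multiplying by (1 - q - 2q³ + 3q⁴) gives running coefficients 1,2,-4,-1,-3,11,-3,0 for degrees 0…7.
Finally multiplying by (1 + q + 2q² + 2q³), the product of all factors after the first has coefficients 1,3,0,1,-8,-2,0,13 for degrees 0…7.
[q⁷] = 2·13 + 3·0 + 1·(-2) − 1·(-8) + 3·1 = 35.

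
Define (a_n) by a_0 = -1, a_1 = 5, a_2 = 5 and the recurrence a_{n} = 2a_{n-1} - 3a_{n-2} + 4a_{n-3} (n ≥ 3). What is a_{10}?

309

The ordinary generating function has denominator 1 - 2t + 3t^2 - 4t^3.
Iterating the recurrence: a_0,…,a_{10} = -1, 5, 5, -9, -13, 21, 45, -25, -101, 53, 309.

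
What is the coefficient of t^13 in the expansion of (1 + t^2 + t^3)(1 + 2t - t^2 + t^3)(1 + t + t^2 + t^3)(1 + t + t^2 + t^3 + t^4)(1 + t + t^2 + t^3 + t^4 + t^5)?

53

(1 + t^2 + t^3) has coefficients 1,0,1,1 for degrees 0…3.
(1 + 2t - t^2 + t^3) has coefficients 1,2,-1,1,0,0,0,0,0,0,0,0,0,0 for degrees 0…13.
Multiplying by (1 + t + t^2 + t^3) gives running coefficients 1,3,2,3,2,0,1,0,0,0,0,0,0,0 for degrees 0…13.
Multiplying by (1 + t + t^2 + t^3 + t^4) gives running coefficients 1,4,6,9,11,10,8,6,3,1,1,0,0,0 for degrees 0…13.
Finally multiplying by (1 + t + t^2 + t^3 + t^4 + t^5), the product of all factors after the first has coefficients 1,5,11,20,31,41,48,50,47,39,29,19,11,5 for degrees 0…13.
[t^13] = 1·5 + 1·19 + 1·29 = 53.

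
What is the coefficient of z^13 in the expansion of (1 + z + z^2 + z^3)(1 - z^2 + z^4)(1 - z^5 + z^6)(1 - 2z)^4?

-23

(1 + z + z^2 + z^3) has coefficients 1,1,1,1 for degrees 0…3.
(1 - z^2 + z^4) has coefficients 1,0,-1,0,1,0,0,0,0,0,0,0,0,0 for degrees 0…13.
Multiplying by (1 - z^5 + z^6) gives running coefficients 1,0,-1,0,1,-1,1,1,-1,-1,1,0,0,0 for degrees 0…13.
Finally multiplying by (1 - 2z)^4, the product of all factors after the first has coefficients 1,-8,23,-24,-7,23,17,-63,63,-17,-31,16,40,-48 for degrees 0…13.
[z^13] = 1·(-48) + 1·40 + 1·16 + 1·(-31) = -23.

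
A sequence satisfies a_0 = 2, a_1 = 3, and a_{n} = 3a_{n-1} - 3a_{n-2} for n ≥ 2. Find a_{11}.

729

The ordinary generating function has denominator 1 - 3t + 3t^2.
Iterating the recurrence: a_0,…,a_{11} = 2, 3, 3, 0, -9, -27, -54, -81, -81, 0, 243, 729.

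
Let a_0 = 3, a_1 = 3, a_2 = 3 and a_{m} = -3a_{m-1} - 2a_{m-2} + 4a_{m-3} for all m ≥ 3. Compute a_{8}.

The ordinary generating function has denominator 1 + 3q + 2q^2 - 4q^3.
Iterating the recurrence: a_0,…,a_{8} = 3, 3, 3, -3, 15, -27, 39, -3, -177.

-177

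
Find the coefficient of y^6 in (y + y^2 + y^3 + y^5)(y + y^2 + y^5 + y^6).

2

(y + y^2 + y^3 + y^5) has coefficients 0,1,1,1,0,1 for degrees 0…5.
(y + y^2 + y^5 + y^6) has coefficients 0,1,1,0,0,1,1 for degrees 0…6.
[y^6] = 1·1 + 1·0 + 1·0 + 1·1 = 2.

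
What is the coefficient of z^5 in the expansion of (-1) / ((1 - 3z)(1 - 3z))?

-1458

The denominator gives the recurrence a_n = 6a_(n−1) − 9a_(n−2) for n ≥ 3; the numerator fixes a_0 = -1, a_1 = -6, a_2 = -27.
Iterating: -1, -6, -27, -108, -405, -1458, so a_5 = -1458.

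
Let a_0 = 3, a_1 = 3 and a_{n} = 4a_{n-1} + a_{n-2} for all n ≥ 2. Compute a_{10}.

The ordinary generating function has denominator 1 - 4y - y^2.
Iterating the recurrence: a_0,…,a_{10} = 3, 3, 15, 63, 267, 1131, 4791, 20295, 85971, 364179, 1542687.

1542687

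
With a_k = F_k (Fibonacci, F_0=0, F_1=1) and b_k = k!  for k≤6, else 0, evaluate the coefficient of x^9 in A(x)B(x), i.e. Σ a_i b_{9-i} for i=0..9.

2049

The convolution is the t^9 coefficient of A(t)B(t).
Σ = 0·0 + 1·0 + 1·0 + 2·720 + 3·120 + 5·24 + 8·6 + 13·2 + 21·1 + 34·1 = 2049.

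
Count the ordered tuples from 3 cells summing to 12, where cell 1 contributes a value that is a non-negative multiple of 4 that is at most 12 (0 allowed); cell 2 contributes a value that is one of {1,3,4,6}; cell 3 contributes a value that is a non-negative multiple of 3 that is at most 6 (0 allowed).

The generating function for the choices is (1 + z⁴ + z⁸ + z¹²)·(z + z³ + z⁴ + z⁶)·(1 + z³ + z⁶); the count is [z¹²].
(1 + z⁴ + z⁸ + z¹²) has coefficients 1,0,0,0,1,0,0,0,1,0,0,0,1 for degrees 0…12.
(z + z³ + z⁴ + z⁶) has coefficients 0,1,0,1,1,0,1,0,0,0,0,0,0 for degrees 0…12.
Finally multiplying by (1 + z³ + z⁶), the product of all factors after the first has coefficients 0,1,0,1,2,0,2,2,0,2,1,0,1 for degrees 0…12.
[z¹²] = 1·1 + 1·0 + 1·2 + 1·0 = 3.

3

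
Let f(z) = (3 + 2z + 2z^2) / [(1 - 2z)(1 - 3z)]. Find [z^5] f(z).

The denominator gives the recurrence a_n = 5a_(n−1) − 6a_(n−2) for n ≥ 3; the numerator fixes a_0 = 3, a_1 = 17, a_2 = 69.
Iterating: 3, 17, 69, 243, 801, 2547, so a_5 = 2547.

2547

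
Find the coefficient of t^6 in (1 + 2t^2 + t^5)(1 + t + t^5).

1

(1 + 2t^2 + t^5) has coefficients 1,0,2,0,0,1 for degrees 0…5.
(1 + t + t^5) has coefficients 1,1,0,0,0,1,0 for degrees 0…6.
[t^6] = 1·0 + 2·0 + 1·1 = 1.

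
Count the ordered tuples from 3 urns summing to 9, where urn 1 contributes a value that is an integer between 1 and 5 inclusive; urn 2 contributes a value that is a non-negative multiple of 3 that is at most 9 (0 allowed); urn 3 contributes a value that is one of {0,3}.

2

The generating function for the choices is (t + t^2 + t^3 + t^4 + t^5)·(1 + t^3 + t^6 + t^9)·(1 + t^3); the count is [t^9].
(t + t^2 + t^3 + t^4 + t^5) has coefficients 0,1,1,1,1,1 for degrees 0…5.
(1 + t^3 + t^6 + t^9) has coefficients 1,0,0,1,0,0,1,0,0,1 for degrees 0…9.
Finally multiplying by (1 + t^3), the product of all factors after the first has coefficients 1,0,0,2,0,0,2,0,0,2 for degrees 0…9.
[t^9] = 1·0 + 1·0 + 1·2 + 1·0 + 1·0 = 2.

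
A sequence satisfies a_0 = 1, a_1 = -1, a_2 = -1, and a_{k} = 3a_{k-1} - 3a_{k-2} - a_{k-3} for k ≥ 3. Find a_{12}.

The ordinary generating function has denominator 1 - 3x + 3x^2 + x^3.
Iterating the recurrence: a_0,…,a_{12} = 1, -1, -1, -1, 1, 7, 19, 35, 41, -1, -161, -521, -1079.

-1079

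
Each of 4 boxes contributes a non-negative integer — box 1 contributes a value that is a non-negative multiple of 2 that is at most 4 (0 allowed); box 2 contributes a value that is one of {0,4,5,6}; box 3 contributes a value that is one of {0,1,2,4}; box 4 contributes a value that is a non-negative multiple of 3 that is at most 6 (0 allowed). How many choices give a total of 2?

The generating function for the choices is (1 + y² + y⁴)·(1 + y⁴ + y⁵ + y⁶)·(1 + y + y² + y⁴)·(1 + y³ + y⁶); the count is [y²].
(1 + y² + y⁴) has coefficients 1,0,1 for degrees 0…2.
(1 + y⁴ + y⁵ + y⁶) has coefficients 1,0,0 for degrees 0…2.
Multiplying by (1 + y + y² + y⁴) gives running coefficients 1,1,1 for degrees 0…2.
Finally multiplying by (1 + y³ + y⁶), the product of all factors after the first has coefficients 1,1,1 for degrees 0…2.
[y²] = 1·1 + 1·1 = 2.

2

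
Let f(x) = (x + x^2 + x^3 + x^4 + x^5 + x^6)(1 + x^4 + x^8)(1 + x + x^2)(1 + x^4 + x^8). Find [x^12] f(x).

(x + x^2 + x^3 + x^4 + x^5 + x^6) has coefficients 0,1,1,1,1,1,1 for degrees 0…6.
(1 + x^4 + x^8) has coefficients 1,0,0,0,1,0,0,0,1,0,0,0,0 for degrees 0…12.
Multiplying by (1 + x + x^2) gives running coefficients 1,1,1,0,1,1,1,0,1,1,1,0,0 for degrees 0…12.
Finally multiplying by (1 + x^4 + x^8), the product of all factors after the first has coefficients 1,1,1,0,2,2,2,0,3,3,3,0,2 for degrees 0…12.
[x^12] = 1·0 + 1·3 + 1·3 + 1·3 + 1·0 + 1·2 = 11.

11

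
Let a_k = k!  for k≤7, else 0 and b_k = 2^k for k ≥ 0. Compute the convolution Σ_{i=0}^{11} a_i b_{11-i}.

Write out a_i and b_{11-i} for i = 0,…,11 and sum the products.
Σ = 1·2048 + 1·1024 + 2·512 + 6·256 + 24·128 + 120·64 + 720·32 + 5040·16 + 0·8 + 0·4 + 0·2 + 0·1 = 120064.

120064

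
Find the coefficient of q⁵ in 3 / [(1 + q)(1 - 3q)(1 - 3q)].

3417

The denominator gives the recurrence a_n = 5a_(n−1) − 3a_(n−2) − 9a_(n−3) for n ≥ 3; the numerator fixes a_0 = 3, a_1 = 15, a_2 = 66.
Iterating: 3, 15, 66, 258, 957, 3417, so a_5 = 3417.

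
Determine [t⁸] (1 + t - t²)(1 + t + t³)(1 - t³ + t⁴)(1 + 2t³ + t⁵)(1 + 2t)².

(1 + t - t²) has coefficients 1,1,-1 for degrees 0…2.
(1 + t + t³) has coefficients 1,1,0,1,0,0,0,0,0 for degrees 0…8.
Multiplying by (1 - t³ + t⁴) gives running coefficients 1,1,0,0,0,1,-1,1,0 for degrees 0…8.
Multiplying by (1 + 2t³ + t⁵) gives running coefficients 1,1,0,2,2,2,0,1,2 for degrees 0…8.
Finally multiplying by (1 + 2t)², the product of all factors after the first has coefficients 1,5,8,6,10,18,16,9,6 for degrees 0…8.
[t⁸] = 1·6 + 1·9 − 1·16 = -1.

-1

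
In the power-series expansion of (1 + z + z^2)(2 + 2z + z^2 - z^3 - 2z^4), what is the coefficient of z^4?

(1 + z + z^2) has coefficients 1,1,1 for degrees 0…2.
(2 + 2z + z^2 - z^3 - 2z^4) has coefficients 2,2,1,-1,-2 for degrees 0…4.
[z^4] = 1·(-2) + 1·(-1) + 1·1 = -2.

-2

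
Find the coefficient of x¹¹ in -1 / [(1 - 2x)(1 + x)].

The denominator gives the recurrence a_n = a_(n−1) + 2a_(n−2) for n ≥ 2; the numerator fixes a_0 = -1, a_1 = -1.
Iterating: -1, -1, -3, -5, -11, -21, -43, -85, -171, -341, -683, -1365, so a_11 = -1365.

-1365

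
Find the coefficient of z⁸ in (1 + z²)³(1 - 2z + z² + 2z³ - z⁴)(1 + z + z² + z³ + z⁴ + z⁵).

4

(1 + z²)³ has coefficients 1,0,3,0,3,0,1 for degrees 0…6.
(1 - 2z + z² + 2z³ - z⁴) has coefficients 1,-2,1,2,-1,0,0,0,0 for degrees 0…8.
Finally multiplying by (1 + z + z² + z³ + z⁴ + z⁵), the product of all factors after the first has coefficients 1,-1,0,2,1,1,0,2,1 for degrees 0…8.
[z⁸] = 1·1 + 3·0 + 3·1 + 1·0 = 4.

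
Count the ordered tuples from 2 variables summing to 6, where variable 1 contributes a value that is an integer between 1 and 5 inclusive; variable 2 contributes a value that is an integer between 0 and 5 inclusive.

The generating function for the choices is (q + q² + q³ + q⁴ + q⁵)·(1 + q + q² + q³ + q⁴ + q⁵); the count is [q⁶].
(q + q² + q³ + q⁴ + q⁵) has coefficients 0,1,1,1,1,1 for degrees 0…5.
(1 + q + q² + q³ + q⁴ + q⁵) has coefficients 1,1,1,1,1,1,0 for degrees 0…6.
[q⁶] = 1·1 + 1·1 + 1·1 + 1·1 + 1·1 = 5.

5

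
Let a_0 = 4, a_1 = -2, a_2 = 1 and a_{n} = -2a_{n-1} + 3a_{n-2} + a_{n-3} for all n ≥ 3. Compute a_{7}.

The ordinary generating function has denominator 1 + 2z - 3z^2 - z^3.
Iterating the recurrence: a_0,…,a_{7} = 4, -2, 1, -4, 9, -29, 81, -240.

-240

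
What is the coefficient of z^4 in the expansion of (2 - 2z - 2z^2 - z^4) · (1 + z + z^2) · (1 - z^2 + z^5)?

(2 - 2z - 2z^2 - z^4) has coefficients 2,-2,-2,0,-1 for degrees 0…4.
(1 + z + z^2) has coefficients 1,1,1,0,0 for degrees 0…4.
Finally multiplying by (1 - z^2 + z^5), the product of all factors after the first has coefficients 1,1,0,-1,-1 for degrees 0…4.
[z^4] = 2·(-1) − 2·(-1) − 2·0 − 1·1 = -1.

-1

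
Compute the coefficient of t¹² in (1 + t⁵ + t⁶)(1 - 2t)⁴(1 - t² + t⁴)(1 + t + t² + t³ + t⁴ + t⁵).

(1 + t⁵ + t⁶) has coefficients 1,0,0,0,0,1,1 for degrees 0…6.
(1 - 2t)⁴ has coefficients 1,-8,24,-32,16,0,0,0,0,0,0,0,0 for degrees 0…12.
Multiplying by (1 - t² + t⁴) gives running coefficients 1,-8,23,-24,-7,24,8,-32,16,0,0,0,0 for degrees 0…12.
Finally multiplying by (1 + t + t² + t³ + t⁴ + t⁵), the product of all factors after the first has coefficients 1,-7,16,-8,-15,9,16,-8,-15,9,16,-8,-16 for degrees 0…12.
[t¹²] = 1·(-16) + 1·(-8) + 1·16 = -8.

-8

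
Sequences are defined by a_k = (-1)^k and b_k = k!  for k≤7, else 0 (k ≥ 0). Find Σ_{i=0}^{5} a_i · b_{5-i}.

100

The convolution is the t^5 coefficient of A(t)B(t).
Σ = 1·120 − 1·24 + 1·6 − 1·2 + 1·1 − 1·1 = 100.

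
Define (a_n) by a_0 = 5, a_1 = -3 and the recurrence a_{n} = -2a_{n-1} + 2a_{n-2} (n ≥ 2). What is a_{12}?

The ordinary generating function has denominator 1 + 2y - 2y^2.
Iterating the recurrence: a_0,…,a_{12} = 5, -3, 16, -38, 108, -292, 800, -2184, 5968, -16304, 44544, -121696, 332480.

332480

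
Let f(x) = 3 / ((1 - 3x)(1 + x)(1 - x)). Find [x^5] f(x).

The denominator gives the recurrence a_n = 3a_(n−1) + a_(n−2) − 3a_(n−3) for n ≥ 3; the numerator fixes a_0 = 3, a_1 = 9, a_2 = 30.
Iterating: 3, 9, 30, 90, 273, 819, so a_5 = 819.

819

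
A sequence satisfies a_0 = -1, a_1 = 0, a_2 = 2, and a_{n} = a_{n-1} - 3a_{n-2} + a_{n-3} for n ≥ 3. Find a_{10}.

The ordinary generating function has denominator 1 - x + 3x^2 - x^3.
Iterating the recurrence: a_0,…,a_{10} = -1, 0, 2, 1, -5, -6, 10, 23, -13, -72, -10.

-10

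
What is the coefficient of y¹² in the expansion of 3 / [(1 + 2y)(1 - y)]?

8193

Partial fractions give a closed form: a_n = (2)·(-2)^n + (1)·1^n.
At n = 12: a_12 = 8193.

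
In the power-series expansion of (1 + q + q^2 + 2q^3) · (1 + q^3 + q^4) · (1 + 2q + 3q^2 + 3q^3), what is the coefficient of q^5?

18

(1 + q + q^2 + 2q^3) has coefficients 1,1,1,2 for degrees 0…3.
(1 + q^3 + q^4) has coefficients 1,0,0,1,1,0 for degrees 0…5.
Finally multiplying by (1 + 2q + 3q^2 + 3q^3), the product of all factors after the first has coefficients 1,2,3,4,3,5 for degrees 0…5.
[q^5] = 1·5 + 1·3 + 1·4 + 2·3 = 18.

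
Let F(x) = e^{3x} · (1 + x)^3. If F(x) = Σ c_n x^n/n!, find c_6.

15633

The EGF product rule gives c_6 = Σ_{k_1+k_2=6} C(6; k_1,k_2) · ∏ g_i(k_i), where e^{3x} gives (3)^k; (1+x)^3 gives the falling factorial (3)_k.
g_1(k) for k = 0…6: 1, 3, 9, 27, 81, 243, 729.
g_2(k) for k = 0…6: 1, 3, 6, 6, 0, 0, 0.
c_6 = Σ_k C(6,k)·g_1(k)·g_2(6−k) = 20·27·6 + 15·81·6 + 6·243·3 + 1·729·1 = 3240 + 7290 + 4374 + 729 = 15633.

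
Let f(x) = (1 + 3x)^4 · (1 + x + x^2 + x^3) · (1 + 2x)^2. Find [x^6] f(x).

2181

(1 + 3x)^4 has coefficients 1,12,54,108,81 for degrees 0…4.
(1 + x + x^2 + x^3) has coefficients 1,1,1,1,0,0,0 for degrees 0…6.
Finally multiplying by (1 + 2x)^2, the product of all factors after the first has coefficients 1,5,9,9,8,4,0 for degrees 0…6.
[x^6] = 1·0 + 12·4 + 54·8 + 108·9 + 81·9 = 2181.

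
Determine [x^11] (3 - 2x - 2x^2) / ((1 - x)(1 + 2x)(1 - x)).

The denominator gives the recurrence a_n = 3a_(n−2) − 2a_(n−3) for n ≥ 3; the numerator fixes a_0 = 3, a_1 = -2, a_2 = 7.
Iterating: 3, -2, 7, -12, 25, -50, 99, -200, 397, -798, 1591, -3188, so a_11 = -3188.

-3188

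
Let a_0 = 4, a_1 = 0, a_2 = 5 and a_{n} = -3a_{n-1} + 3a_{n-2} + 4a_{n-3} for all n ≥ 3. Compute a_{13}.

The ordinary generating function has denominator 1 + 3q - 3q^2 - 4q^3.
Iterating the recurrence: a_0,…,a_{13} = 4, 0, 5, 1, 12, -13, 79, -228, 869, -2975, 10620, -37309, 131887, -465108.

-465108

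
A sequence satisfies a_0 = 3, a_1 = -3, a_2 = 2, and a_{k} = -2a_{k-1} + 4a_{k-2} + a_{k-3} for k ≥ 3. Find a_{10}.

The ordinary generating function has denominator 1 + 2t - 4t^2 - t^3.
Iterating the recurrence: a_0,…,a_{10} = 3, -3, 2, -13, 31, -112, 335, -1087, 3402, -10817, 34155.

34155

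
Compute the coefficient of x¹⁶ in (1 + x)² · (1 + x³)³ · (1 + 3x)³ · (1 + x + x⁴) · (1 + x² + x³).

(1 + x)² has coefficients 1,2,1 for degrees 0…2.
(1 + x³)³ has coefficients 1,0,0,3,0,0,3,0,0,1,0,0,0,0,0,0,0 for degrees 0…16.
Multiplying by (1 + 3x)³ gives running coefficients 1,9,27,30,27,81,84,27,81,82,9,27,27,0,0,0,0 for degrees 0…16.
Multiplying by (1 + x + x⁴) gives running coefficients 1,10,36,57,58,117,192,141,135,244,175,63,135,109,9,27,27 for degrees 0…16.
Finally multiplying by (1 + x² + x³), the product of all factors after the first has coefficients 1,10,37,68,104,210,307,316,444,577,451,442,554,347,207,271,145 for degrees 0…16.
[x¹⁶] = 1·145 + 2·271 + 1·207 = 894.

894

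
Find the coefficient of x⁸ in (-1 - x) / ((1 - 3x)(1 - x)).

-13121

Partial fractions give a closed form: a_n = (-2)·3^n + (1)·1^n.
At n = 8: a_8 = -13121.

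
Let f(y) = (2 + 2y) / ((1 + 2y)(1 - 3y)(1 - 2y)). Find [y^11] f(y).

The denominator gives the recurrence a_n = 3a_(n−1) + 4a_(n−2) − 12a_(n−3) for n ≥ 3; the numerator fixes a_0 = 2, a_1 = 8, a_2 = 32.
Iterating: 2, 8, 32, 104, 344, 1064, 3320, 10088, 30776, 92840, 280568, 843752, so a_11 = 843752.

843752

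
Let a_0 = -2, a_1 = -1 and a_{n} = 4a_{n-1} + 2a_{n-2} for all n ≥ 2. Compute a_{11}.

-5245984

The ordinary generating function has denominator 1 - 4x - 2x^2.
Iterating the recurrence: a_0,…,a_{11} = -2, -1, -8, -34, -152, -676, -3008, -13384, -59552, -264976, -1179008, -5245984.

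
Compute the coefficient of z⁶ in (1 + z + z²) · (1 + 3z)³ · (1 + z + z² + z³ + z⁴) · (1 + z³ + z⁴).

(1 + z + z²) has coefficients 1,1,1 for degrees 0…2.
(1 + 3z)³ has coefficients 1,9,27,27,0,0,0 for degrees 0…6.
Multiplying by (1 + z + z² + z³ + z⁴) gives running coefficients 1,10,37,64,64,63,54 for degrees 0…6.
Finally multiplying by (1 + z³ + z⁴), the product of all factors after the first has coefficients 1,10,37,65,75,110,155 for degrees 0…6.
[z⁶] = 1·155 + 1·110 + 1·75 = 340.

340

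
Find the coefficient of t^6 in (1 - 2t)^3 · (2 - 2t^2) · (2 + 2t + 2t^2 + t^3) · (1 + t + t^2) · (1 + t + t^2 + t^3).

-26

(1 - 2t)^3 has coefficients 1,-6,12,-8 for degrees 0…3.
(2 - 2t^2) has coefficients 2,0,-2,0,0,0,0 for degrees 0…6.
Multiplying by (2 + 2t + 2t^2 + t^3) gives running coefficients 4,4,0,-2,-4,-2,0 for degrees 0…6.
Multiplying by (1 + t + t^2) gives running coefficients 4,8,8,2,-6,-8,-6 for degrees 0…6.
Finally multiplying by (1 + t + t^2 + t^3), the product of all factors after the first has coefficients 4,12,20,22,12,-4,-18 for degrees 0…6.
[t^6] = 1·(-18) − 6·(-4) + 12·12 − 8·22 = -26.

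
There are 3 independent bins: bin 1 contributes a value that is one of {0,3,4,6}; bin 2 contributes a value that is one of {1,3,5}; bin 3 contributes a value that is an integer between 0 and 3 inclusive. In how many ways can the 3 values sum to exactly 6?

The generating function for the choices is (1 + x^3 + x^4 + x^6)·(x + x^3 + x^5)·(1 + x + x^2 + x^3); the count is [x^6].
(1 + x^3 + x^4 + x^6) has coefficients 1,0,0,1,1,0,1 for degrees 0…6.
(x + x^3 + x^5) has coefficients 0,1,0,1,0,1,0 for degrees 0…6.
Finally multiplying by (1 + x + x^2 + x^3), the product of all factors after the first has coefficients 0,1,1,2,2,2,2 for degrees 0…6.
[x^6] = 1·2 + 1·2 + 1·1 + 1·0 = 5.

5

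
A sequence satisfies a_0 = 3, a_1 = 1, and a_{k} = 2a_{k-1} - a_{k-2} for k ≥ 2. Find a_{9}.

The ordinary generating function has denominator 1 - 2q + q^2.
Iterating the recurrence: a_0,…,a_{9} = 3, 1, -1, -3, -5, -7, -9, -11, -13, -15.

-15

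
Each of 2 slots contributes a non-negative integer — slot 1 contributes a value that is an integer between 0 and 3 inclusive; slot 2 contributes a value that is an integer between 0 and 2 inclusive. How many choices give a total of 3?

3

The generating function for the choices is (1 + t + t² + t³)·(1 + t + t²); the count is [t³].
(1 + t + t² + t³) has coefficients 1,1,1,1 for degrees 0…3.
(1 + t + t²) has coefficients 1,1,1,0 for degrees 0…3.
[t³] = 1·0 + 1·1 + 1·1 + 1·1 = 3.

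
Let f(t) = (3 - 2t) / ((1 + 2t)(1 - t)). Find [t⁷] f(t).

-341

Partial fractions give a closed form: a_n = (8/3)·(-2)^n + (1/3)·1^n.
At n = 7: a_7 = -341.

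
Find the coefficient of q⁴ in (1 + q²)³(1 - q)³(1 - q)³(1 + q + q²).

43

(1 + q²)³ has coefficients 1,0,3,0,3 for degrees 0…4.
(1 - q)³ has coefficients 1,-3,3,-1,0 for degrees 0…4.
Multiplying by (1 - q)³ gives running coefficients 1,-6,15,-20,15 for degrees 0…4.
Finally multiplying by (1 + q + q²), the product of all factors after the first has coefficients 1,-5,10,-11,10 for degrees 0…4.
[q⁴] = 1·10 + 3·10 + 3·1 = 43.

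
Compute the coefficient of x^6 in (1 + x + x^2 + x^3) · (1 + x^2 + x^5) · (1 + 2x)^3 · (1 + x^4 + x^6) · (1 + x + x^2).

(1 + x + x^2 + x^3) has coefficients 1,1,1,1 for degrees 0…3.
(1 + x^2 + x^5) has coefficients 1,0,1,0,0,1,0 for degrees 0…6.
Multiplying by (1 + 2x)^3 gives running coefficients 1,6,13,14,12,9,6 for degrees 0…6.
Multiplying by (1 + x^4 + x^6) gives running coefficients 1,6,13,14,13,15,20 for degrees 0…6.
Finally multiplying by (1 + x + x^2), the product of all factors after the first has coefficients 1,7,20,33,40,42,48 for degrees 0…6.
[x^6] = 1·48 + 1·42 + 1·40 + 1·33 = 163.

163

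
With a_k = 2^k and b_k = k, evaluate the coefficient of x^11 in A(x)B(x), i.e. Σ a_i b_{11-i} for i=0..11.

Write out a_i and b_{11-i} for i = 0,…,11 and sum the products.
Σ = 1·11 + 2·10 + 4·9 + 8·8 + 16·7 + 32·6 + 64·5 + 128·4 + 256·3 + 512·2 + 1024·1 + 2048·0 = 4083.

4083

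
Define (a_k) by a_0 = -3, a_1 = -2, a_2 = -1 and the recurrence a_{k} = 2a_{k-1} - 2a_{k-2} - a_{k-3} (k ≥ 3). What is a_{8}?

The ordinary generating function has denominator 1 - 2t + 2t^2 + t^3.
Iterating the recurrence: a_0,…,a_{8} = -3, -2, -1, 5, 14, 19, 5, -42, -113.

-113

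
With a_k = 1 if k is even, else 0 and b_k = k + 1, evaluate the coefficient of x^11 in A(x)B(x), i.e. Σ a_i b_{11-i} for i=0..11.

The convolution is the x^11 coefficient of A(x)B(x).
Σ = 1·12 + 0·11 + 1·10 + 0·9 + 1·8 + 0·7 + 1·6 + 0·5 + 1·4 + 0·3 + 1·2 + 0·1 = 42.

42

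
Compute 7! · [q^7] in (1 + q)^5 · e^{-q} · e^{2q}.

9276

The EGF product rule gives c_7 = Σ_{k_1+k_2+k_3=7} C(7; k_1,k_2,k_3) · ∏ g_i(k_i), where (1+q)^5 gives the falling factorial (5)_k; e^{-q} gives (-1)^k; e^{2q} gives (2)^k.
g_1(k) for k = 0…7: 1, 5, 20, 60, 120, 120, 0, 0.
g_2(k) for k = 0…7: 1, -1, 1, -1, 1, -1, 1, -1.
g_3(k) for k = 0…7: 1, 2, 4, 8, 16, 32, 64, 128.
First combine the last two factors: h(k) = Σ_j C(k,j)·g_2(j)·g_3(k−j) for k = 0…7: 1, 1, 1, 1, 1, 1, 1, 1.
c_7 = Σ_k C(7,k)·g_1(k)·h(7−k) = 1·1·1 + 7·5·1 + 21·20·1 + 35·60·1 + 35·120·1 + 21·120·1 = 1 + 35 + 420 + 2100 + 4200 + 2520 = 9276.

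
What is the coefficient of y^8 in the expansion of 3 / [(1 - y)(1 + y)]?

Partial fractions give a closed form: a_n = (3/2)·1^n + (3/2)·(-1)^n.
At n = 8: a_8 = 3.

3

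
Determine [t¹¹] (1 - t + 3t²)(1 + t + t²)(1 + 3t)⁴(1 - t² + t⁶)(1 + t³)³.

(1 - t + 3t²) has coefficients 1,-1,3 for degrees 0…2.
(1 + t + t²) has coefficients 1,1,1,0,0,0,0,0,0,0,0,0 for degrees 0…11.
Multiplying by (1 + 3t)⁴ gives running coefficients 1,13,67,174,243,189,81,0,0,0,0,0 for degrees 0…11.
Multiplying by (1 - t² + t⁶) gives running coefficients 1,13,66,161,176,15,-161,-176,-14,174,243,189 for degrees 0…11.
Finally multiplying by (1 + t³)³, the product of all factors after the first has coefficients 1,13,66,164,215,213,325,391,229,175,256,258 for degrees 0…11.
[t¹¹] = 1·258 − 1·256 + 3·175 = 527.

527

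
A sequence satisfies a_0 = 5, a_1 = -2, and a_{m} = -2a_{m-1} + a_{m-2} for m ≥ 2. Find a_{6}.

285

The ordinary generating function has denominator 1 + 2q - q^2.
Iterating the recurrence: a_0,…,a_{6} = 5, -2, 9, -20, 49, -118, 285.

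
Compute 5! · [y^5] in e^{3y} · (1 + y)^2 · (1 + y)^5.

48438

The EGF product rule gives c_5 = Σ_{k_1+k_2+k_3=5} C(5; k_1,k_2,k_3) · ∏ g_i(k_i), where e^{3y} gives (3)^k; (1+y)^2 gives the falling factorial (2)_k; (1+y)^5 gives the falling factorial (5)_k.
g_1(k) for k = 0…5: 1, 3, 9, 27, 81, 243.
g_2(k) for k = 0…5: 1, 2, 2, 0, 0, 0.
g_3(k) for k = 0…5: 1, 5, 20, 60, 120, 120.
First combine the last two factors: h(k) = Σ_j C(k,j)·g_2(j)·g_3(k−j) for k = 0…5: 1, 7, 42, 210, 840, 2520.
c_5 = Σ_k C(5,k)·g_1(k)·h(5−k) = 1·1·2520 + 5·3·840 + 10·9·210 + 10·27·42 + 5·81·7 + 1·243·1 = 2520 + 12600 + 18900 + 11340 + 2835 + 243 = 48438.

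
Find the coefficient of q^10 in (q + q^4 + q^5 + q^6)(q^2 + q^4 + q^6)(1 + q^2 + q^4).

(q + q^4 + q^5 + q^6) has coefficients 0,1,0,0,1,1,1 for degrees 0…6.
(q^2 + q^4 + q^6) has coefficients 0,0,1,0,1,0,1,0,0,0,0 for degrees 0…10.
Finally multiplying by (1 + q^2 + q^4), the product of all factors after the first has coefficients 0,0,1,0,2,0,3,0,2,0,1 for degrees 0…10.
[q^10] = 1·0 + 1·3 + 1·0 + 1·2 = 5.

5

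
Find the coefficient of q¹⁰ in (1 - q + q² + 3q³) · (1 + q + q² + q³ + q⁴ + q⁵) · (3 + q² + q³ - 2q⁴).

(1 - q + q² + 3q³) has coefficients 1,-1,1,3 for degrees 0…3.
(1 + q + q² + q³ + q⁴ + q⁵) has coefficients 1,1,1,1,1,1,0,0,0,0,0 for degrees 0…10.
Finally multiplying by (3 + q² + q³ - 2q⁴), the product of all factors after the first has coefficients 3,3,4,5,3,3,0,0,-1,-2,0 for degrees 0…10.
[q¹⁰] = 1·0 − 1·(-2) + 1·(-1) + 3·0 = 1.

1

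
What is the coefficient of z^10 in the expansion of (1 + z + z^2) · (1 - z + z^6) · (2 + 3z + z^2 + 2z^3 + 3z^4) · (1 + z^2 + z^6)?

12

(1 + z + z^2) has coefficients 1,1,1 for degrees 0…2.
(1 - z + z^6) has coefficients 1,-1,0,0,0,0,1,0,0,0,0 for degrees 0…10.
Multiplying by (2 + 3z + z^2 + 2z^3 + 3z^4) gives running coefficients 2,1,-2,1,1,-3,2,3,1,2,3 for degrees 0…10.
Finally multiplying by (1 + z^2 + z^6), the product of all factors after the first has coefficients 2,1,0,2,-1,-2,5,1,1,6,5 for degrees 0…10.
[z^10] = 1·5 + 1·6 + 1·1 = 12.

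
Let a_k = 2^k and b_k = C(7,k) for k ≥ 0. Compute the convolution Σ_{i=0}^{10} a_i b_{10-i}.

17496

Write out a_i and b_{10-i} for i = 0,…,10 and sum the products.
Σ = 1·0 + 2·0 + 4·0 + 8·1 + 16·7 + 32·21 + 64·35 + 128·35 + 256·21 + 512·7 + 1024·1 = 17496.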